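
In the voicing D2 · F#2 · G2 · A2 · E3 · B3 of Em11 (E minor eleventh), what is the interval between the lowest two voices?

Those voices are D2 and F#2.
From D to F# is 4 semitones, exactly the major third.

major third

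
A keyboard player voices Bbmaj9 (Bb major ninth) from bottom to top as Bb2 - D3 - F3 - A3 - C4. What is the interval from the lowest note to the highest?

major ninth

The outer voices are Bb2 and C4.
Counting 9 letters and 14 half steps from Bb gives a major ninth.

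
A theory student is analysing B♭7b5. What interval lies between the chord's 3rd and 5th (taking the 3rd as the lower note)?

B♭7b5 (B♭ dominant seventh flat five): B♭, D, F♭, A♭.
The 3rd is D and the 5th is F♭.
3 letter names make it a third; at 2 semitones (a whole step narrower than major) the quality is diminished.

diminished third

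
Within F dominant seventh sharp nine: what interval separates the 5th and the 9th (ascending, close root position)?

augmented 5th

Spelling the chord: F, A, C, E♭, G♯.
5th = C; 9th = G♯.
C up to G♯ is 8 semitones, a half step wider than a perfect fifth, so the interval is augmented.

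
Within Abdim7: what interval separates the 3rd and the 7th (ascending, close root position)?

Spelling the chord: Ab Cb Ebb Gbb.
The 3rd is Cb and the 7th is Gbb.
From Cb to Gbb: 6 semitones over a fifth = diminished.

diminished 5th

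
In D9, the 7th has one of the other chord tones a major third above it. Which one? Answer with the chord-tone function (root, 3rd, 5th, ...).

9th

The chord tones of D9 (D dominant ninth) are D–F#–A–C–E.
The 7th is C. A major third above C is E.
E is the chord's 9th.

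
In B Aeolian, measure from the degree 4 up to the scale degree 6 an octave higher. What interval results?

m10

Spelling B Aeolian: B C♯ D E F♯ G A.
The degree 4 is E and the degree 6 (up an octave) is G.
From E to G: 15 semitones over a tenth = minor.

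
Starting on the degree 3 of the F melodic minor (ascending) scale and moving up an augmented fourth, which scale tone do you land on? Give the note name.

D

The scale is F G Ab Bb C D E.
The degree 3 is Ab; an augmented fourth above that is D — scale degree 6.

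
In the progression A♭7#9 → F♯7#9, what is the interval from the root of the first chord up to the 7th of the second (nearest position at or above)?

A♭7#9 has A♭ as its root, and F♯7#9 has E as its 7th.
From A♭ to E: 8 semitones over a fifth = augmented.

augmented 5th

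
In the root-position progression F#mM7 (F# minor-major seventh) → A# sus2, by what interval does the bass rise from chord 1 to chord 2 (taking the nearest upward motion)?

The roots are F# and A#.
From F# to A# is 4 semitones, exactly the major third.

major 3rd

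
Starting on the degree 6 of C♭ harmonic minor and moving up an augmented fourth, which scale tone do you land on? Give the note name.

The scale is C♭ D♭ E𝄫 F♭ G♭ A𝄫 B♭.
The degree 6 is A𝄫; an augmented fourth above that is D♭ — scale degree 2.

Db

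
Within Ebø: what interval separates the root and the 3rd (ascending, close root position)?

m3

Spelling the chord: Eb–Gb–Bbb–Db.
That puts Eb below Gb.
From Eb to Gb: 3 semitones over a third = minor.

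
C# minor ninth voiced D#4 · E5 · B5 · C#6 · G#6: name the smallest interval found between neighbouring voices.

major second

Adjacent intervals: D#4→E5 = minor ninth; E5→B5 = perfect fifth; B5→C#6 = major second; C#6→G#6 = perfect fifth.
The smallest is B5 to C#6, a major second (2 semitones).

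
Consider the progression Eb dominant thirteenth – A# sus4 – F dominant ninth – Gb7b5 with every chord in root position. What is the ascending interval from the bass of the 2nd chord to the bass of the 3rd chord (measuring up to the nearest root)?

diminished sixth

The roots are A# and F.
From A# to F: 7 semitones over a sixth = diminished.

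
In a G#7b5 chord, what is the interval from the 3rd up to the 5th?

diminished 3rd

G#7b5 (G# dominant seventh flat five) is spelled G#–B#–D–F#.
That puts B# below D.
B# up to D is 2 semitones, a whole step narrower than a major third, so the interval is diminished.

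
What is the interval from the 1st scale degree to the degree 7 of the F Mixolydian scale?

m7

F mixolydian: F G A Bb C D Eb.
So we need the interval from F up to Eb.
F up to Eb is 10 semitones, a half step narrower than a major seventh, so the interval is minor.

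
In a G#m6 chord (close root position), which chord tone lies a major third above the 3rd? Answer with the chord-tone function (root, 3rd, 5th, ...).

The chord tones of G#m6 are G#–B–D#–E#.
The 3rd is B. A major third above B is D#.
D# is the chord's 5th.

5th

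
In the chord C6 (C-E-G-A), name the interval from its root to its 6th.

major sixth

Root = C; 6th = A.
From C to A is 9 semitones, exactly the major sixth.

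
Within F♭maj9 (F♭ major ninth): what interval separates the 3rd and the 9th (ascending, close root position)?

minor seventh

The chord tones of F♭ major ninth are F♭, A♭, C♭, E♭, G♭.
The 3rd is A♭ and the 9th is G♭.
A♭ up to G♭ is 10 semitones, a half step narrower than a major seventh, so the interval is minor.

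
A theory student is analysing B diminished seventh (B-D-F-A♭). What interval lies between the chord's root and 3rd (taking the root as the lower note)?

Root = B; 3rd = D.
3 letter names make it a third; at 3 semitones (a half step narrower than major) the quality is minor.

minor 3rd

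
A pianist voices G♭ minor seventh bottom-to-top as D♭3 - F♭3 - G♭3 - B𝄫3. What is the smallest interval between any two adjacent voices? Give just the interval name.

major second

Adjacent intervals: D♭3→F♭3 = minor third; F♭3→G♭3 = major second; G♭3→B𝄫3 = minor third.
The smallest is F♭3 to G♭3, a major second (2 semitones).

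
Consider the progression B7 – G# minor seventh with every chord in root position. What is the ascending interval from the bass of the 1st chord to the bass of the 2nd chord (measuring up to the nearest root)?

The roots are B and G#.
From B to G# is 9 semitones, exactly the major sixth.

major 6th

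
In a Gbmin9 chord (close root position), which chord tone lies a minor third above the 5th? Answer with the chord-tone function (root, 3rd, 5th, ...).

7th

The chord tones of Gbm9 are Gb–Bbb–Db–Fb–Ab.
The 5th is Db. A minor third above Db is Fb.
Fb is the chord's 7th.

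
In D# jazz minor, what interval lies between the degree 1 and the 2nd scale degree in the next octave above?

D# melodic minor: D# E# F# G# A# B# C##.
That puts D# below E#.
Counting 9 letters and 14 half steps from D# gives a major ninth.

major 9th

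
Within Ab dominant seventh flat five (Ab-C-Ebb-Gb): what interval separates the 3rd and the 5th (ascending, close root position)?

That puts C below Ebb.
3 letter names make it a third; at 2 semitones (a whole step narrower than major) the quality is diminished.

diminished third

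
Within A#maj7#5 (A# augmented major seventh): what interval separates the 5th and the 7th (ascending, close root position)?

minor 3rd

Spelling the chord: A# C## E## G##.
That puts E## below G##.
E## up to G## is 3 semitones, a half step narrower than a major third, so the interval is minor.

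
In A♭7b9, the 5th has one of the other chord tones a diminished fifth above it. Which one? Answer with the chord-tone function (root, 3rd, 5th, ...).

9th

A♭7b9 is spelled A♭–C–E♭–G♭–B𝄫.
The 5th is E♭. A diminished fifth above E♭ is B𝄫.
B𝄫 is the chord's 9th.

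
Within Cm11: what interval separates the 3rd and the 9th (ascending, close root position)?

major 7th

The chord tones of C minor eleventh are C, E♭, G, B♭, D, F.
So we need the interval from E♭ up to D.
From E♭ to D is 11 semitones, exactly the major seventh.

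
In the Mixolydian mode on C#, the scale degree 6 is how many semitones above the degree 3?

5

The scale is C# D# E# F# G# A# B.
E# up to A# is a perfect fourth — 5 semitones.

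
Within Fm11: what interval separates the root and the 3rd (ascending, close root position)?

Fm11 (F minor eleventh): F–Ab–C–Eb–G–Bb.
That puts F below Ab.
F up to Ab is 3 semitones, a half step narrower than a major third, so the interval is minor.

minor third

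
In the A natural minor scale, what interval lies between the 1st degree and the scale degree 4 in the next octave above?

The scale runs A B C D E F G.
That puts A below D.
From A to D is 17 semitones, exactly the perfect eleventh.

perfect eleventh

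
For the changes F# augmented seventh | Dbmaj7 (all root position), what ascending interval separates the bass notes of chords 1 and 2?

The roots are F# and Db.
F# up to Db is 7 semitones, a whole step narrower than a major sixth, so the interval is diminished.

diminished sixth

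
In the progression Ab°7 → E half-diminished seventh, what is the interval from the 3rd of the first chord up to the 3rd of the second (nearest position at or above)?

Ab°7 has Cb as its 3rd, and E half-diminished seventh has G as its 3rd.
Cb up to G is 8 semitones, a half step wider than a perfect fifth, so the interval is augmented.

augmented fifth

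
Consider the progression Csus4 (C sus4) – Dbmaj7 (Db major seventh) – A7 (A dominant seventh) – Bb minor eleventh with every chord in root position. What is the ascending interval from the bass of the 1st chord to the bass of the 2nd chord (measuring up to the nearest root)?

The roots are C and Db.
2 letter names make it a second; at 1 semitone (a half step narrower than major) the quality is minor.

minor second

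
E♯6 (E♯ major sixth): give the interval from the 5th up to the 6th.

The chord tones of E♯ major sixth are E♯–G𝄪–B♯–C𝄪.
The 5th is B♯ and the 6th is C𝄪.
Counting 2 letters and 2 half steps from B♯ gives a major second.

major 2nd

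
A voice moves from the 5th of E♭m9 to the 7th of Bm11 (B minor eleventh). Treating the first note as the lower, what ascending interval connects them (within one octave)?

E♭m9 has B♭ as its 5th, and Bm11 (B minor eleventh) has A as its 7th.
B♭ up to A spans 7 letter names and 11 semitones — a major seventh.

major 7th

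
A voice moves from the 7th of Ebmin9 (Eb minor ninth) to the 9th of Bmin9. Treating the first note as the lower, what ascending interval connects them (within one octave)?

augmented seventh

The 7th of Ebmin9 (Eb minor ninth) is Db; the 9th of Bmin9 is C#.
Db up to C# is 12 semitones, a half step wider than a major seventh, so the interval is augmented.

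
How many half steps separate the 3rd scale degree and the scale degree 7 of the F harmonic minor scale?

The scale is F G Ab Bb C Db E.
Ab up to E is an augmented fifth — 8 semitones.

8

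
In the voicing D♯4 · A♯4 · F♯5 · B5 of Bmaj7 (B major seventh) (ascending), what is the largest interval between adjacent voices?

minor sixth

Adjacent intervals: D♯4→A♯4 = perfect fifth; A♯4→F♯5 = minor sixth; F♯5→B5 = perfect fourth.
The largest is A♯4 to F♯5, a minor sixth (8 semitones).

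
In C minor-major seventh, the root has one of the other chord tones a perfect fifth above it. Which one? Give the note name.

Spelling the chord: C Eb G B.
The root is C. A perfect fifth above C is G.
G is the chord's 5th.

G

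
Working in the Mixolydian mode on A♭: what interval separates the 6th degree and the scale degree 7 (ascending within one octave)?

minor second

The scale runs A♭ B♭ C D♭ E♭ F G♭.
That puts F below G♭.
From F to G♭: 1 semitone over a second = minor.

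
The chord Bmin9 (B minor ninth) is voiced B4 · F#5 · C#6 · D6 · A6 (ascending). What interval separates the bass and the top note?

The outer voices are B4 and A6.
B up to A is 22 semitones, a half step narrower than a major fourteenth, so the interval is minor.

m14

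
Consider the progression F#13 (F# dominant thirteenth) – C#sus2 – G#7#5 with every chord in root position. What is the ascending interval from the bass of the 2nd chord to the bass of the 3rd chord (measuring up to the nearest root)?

perfect 5th

The roots are C# and G#.
Counting 5 letters and 7 half steps from C# gives a perfect fifth.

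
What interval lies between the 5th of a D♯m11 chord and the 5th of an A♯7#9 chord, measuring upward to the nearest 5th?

perfect fifth

The 5th of D♯m11 is A♯; the 5th of A♯7#9 is E♯.
Counting 5 letters and 7 half steps from A♯ gives a perfect fifth.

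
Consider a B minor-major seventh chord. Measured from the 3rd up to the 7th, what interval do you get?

Spelling the chord: B D F# A#.
So we need the interval from D up to A#.
From D to A#: 8 semitones over a fifth = augmented.

augmented 5th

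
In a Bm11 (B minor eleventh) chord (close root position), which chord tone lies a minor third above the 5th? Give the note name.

Bm11 (B minor eleventh): B–D–F#–A–C#–E.
The 5th is F#. A minor third above F# is A.
A is the chord's 7th.

A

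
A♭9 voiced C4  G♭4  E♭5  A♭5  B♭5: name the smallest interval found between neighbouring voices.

Adjacent intervals: C4→G♭4 = diminished fifth; G♭4→E♭5 = major sixth; E♭5→A♭5 = perfect fourth; A♭5→B♭5 = major second.
The smallest is A♭5 to B♭5, a major second (2 semitones).

major second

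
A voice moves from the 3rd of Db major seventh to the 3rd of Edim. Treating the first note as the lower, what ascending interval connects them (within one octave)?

The 3rd of Db major seventh is F; the 3rd of Edim is G.
Counting 2 letters and 2 half steps from F gives a major second.

major second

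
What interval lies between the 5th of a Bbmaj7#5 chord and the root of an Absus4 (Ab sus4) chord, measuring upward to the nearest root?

diminished 3rd

Bbmaj7#5 has F# as its 5th, and Absus4 (Ab sus4) has Ab as its root.
F# up to Ab is 2 semitones, a whole step narrower than a major third, so the interval is diminished.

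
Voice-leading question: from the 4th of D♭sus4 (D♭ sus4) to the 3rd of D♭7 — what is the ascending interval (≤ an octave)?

D♭sus4 (D♭ sus4) has G♭ as its 4th, and D♭7 has F as its 3rd.
G♭ up to F spans 7 letter names and 11 semitones — a major seventh.

major seventh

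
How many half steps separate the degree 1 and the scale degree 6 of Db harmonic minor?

The scale is Db Eb Fb Gb Ab Bbb C.
Db up to Bbb is a minor sixth — 8 semitones.

8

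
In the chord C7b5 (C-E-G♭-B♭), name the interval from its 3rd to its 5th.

diminished third

3rd = E; 5th = G♭.
3 letter names make it a third; at 2 semitones (a whole step narrower than major) the quality is diminished.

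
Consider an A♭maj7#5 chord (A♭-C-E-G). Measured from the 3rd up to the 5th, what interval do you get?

So we need the interval from C up to E.
From C to E is 4 semitones, exactly the major third.

major 3rd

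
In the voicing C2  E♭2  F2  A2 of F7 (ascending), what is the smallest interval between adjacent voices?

Adjacent intervals: C2→E♭2 = minor third; E♭2→F2 = major second; F2→A2 = major third.
The smallest is E♭2 to F2, a major second (2 semitones).

major 2nd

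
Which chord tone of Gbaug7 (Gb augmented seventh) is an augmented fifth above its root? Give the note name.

The chord tones of Gb+7 (Gb augmented seventh) are Gb Bb D Fb.
The root is Gb. An augmented fifth above Gb is D.
D is the chord's 5th.

D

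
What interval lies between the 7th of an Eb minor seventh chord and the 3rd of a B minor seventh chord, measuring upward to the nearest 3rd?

augmented unison

The 7th of Eb minor seventh is Db; the 3rd of B minor seventh is D.
Db up to D is 1 semitone, a half step wider than a perfect unison, so the interval is augmented.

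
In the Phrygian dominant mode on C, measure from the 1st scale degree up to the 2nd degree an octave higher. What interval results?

minor ninth

C phrygian dominant: C Db E F G Ab Bb.
So we need the interval from C up to Db.
From C to Db: 13 semitones over a ninth = minor.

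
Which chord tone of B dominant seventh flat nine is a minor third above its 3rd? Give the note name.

F#

Spelling the chord: B, D♯, F♯, A, C.
The 3rd is D♯. A minor third above D♯ is F♯.
F♯ is the chord's 5th.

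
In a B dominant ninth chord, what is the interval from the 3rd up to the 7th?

B dominant ninth is spelled B-D♯-F♯-A-C♯.
That puts D♯ below A.
5 letter names make it a fifth; at 6 semitones (a half step narrower than perfect) the quality is diminished.

diminished fifth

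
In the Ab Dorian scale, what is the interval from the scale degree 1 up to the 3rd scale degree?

minor third

Ab dorian: Ab Bb Cb Db Eb F Gb.
Scale degree 1 = Ab; 3rd scale degree = Cb.
3 letter names make it a third; at 3 semitones (a half step narrower than major) the quality is minor.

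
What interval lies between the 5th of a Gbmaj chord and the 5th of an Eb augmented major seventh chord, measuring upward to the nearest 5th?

A6

Gbmaj has Db as its 5th, and Eb augmented major seventh has B as its 5th.
From Db to B: 10 semitones over a sixth = augmented.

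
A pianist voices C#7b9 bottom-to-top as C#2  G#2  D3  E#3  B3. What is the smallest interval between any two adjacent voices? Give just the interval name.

Adjacent intervals: C#2→G#2 = perfect fifth; G#2→D3 = diminished fifth; D3→E#3 = augmented second; E#3→B3 = diminished fifth.
The smallest is D3 to E#3, an augmented second (3 semitones).

augmented second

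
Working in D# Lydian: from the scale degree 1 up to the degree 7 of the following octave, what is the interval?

M14

The scale runs D# E# F## G## A# B# C##.
So we need the interval from D# up to C##.
Counting 14 letters and 23 half steps from D# gives a major fourteenth.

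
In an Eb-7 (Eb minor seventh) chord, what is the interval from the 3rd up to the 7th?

Spelling the chord: Eb, Gb, Bb, Db.
That puts Gb below Db.
From Gb to Db is 7 semitones, exactly the perfect fifth.

perfect 5th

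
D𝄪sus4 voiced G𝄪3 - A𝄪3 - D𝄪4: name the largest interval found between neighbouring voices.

perfect 4th

Adjacent intervals: G𝄪3→A𝄪3 = major second; A𝄪3→D𝄪4 = perfect fourth.
The largest is A𝄪3 to D𝄪4, a perfect fourth (5 semitones).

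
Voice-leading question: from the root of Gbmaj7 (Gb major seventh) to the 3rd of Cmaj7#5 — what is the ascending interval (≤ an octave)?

The root of Gbmaj7 (Gb major seventh) is Gb; the 3rd of Cmaj7#5 is E.
6 letter names make it a sixth; at 10 semitones (a half step wider than major) the quality is augmented.

augmented sixth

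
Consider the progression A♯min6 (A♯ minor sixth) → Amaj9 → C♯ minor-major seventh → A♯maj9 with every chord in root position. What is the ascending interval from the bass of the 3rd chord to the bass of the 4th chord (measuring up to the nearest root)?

The roots are C♯ and A♯.
C♯ up to A♯ spans 6 letter names and 9 semitones — a major sixth.

major sixth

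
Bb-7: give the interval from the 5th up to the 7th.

Spelling the chord: Bb Db F Ab.
So we need the interval from F up to Ab.
3 letter names make it a third; at 3 semitones (a half step narrower than major) the quality is minor.

m3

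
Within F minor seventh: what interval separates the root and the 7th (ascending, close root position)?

The chord tones of Fmin7 are F–A♭–C–E♭.
The root is F and the 7th is E♭.
F up to E♭ is 10 semitones, a half step narrower than a major seventh, so the interval is minor.

m7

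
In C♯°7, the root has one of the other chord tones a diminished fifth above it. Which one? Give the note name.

G

C♯ diminished seventh is spelled C♯ E G B♭.
The root is C♯. A diminished fifth above C♯ is G.
G is the chord's 5th.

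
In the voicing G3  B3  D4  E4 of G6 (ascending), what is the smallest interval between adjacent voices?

Adjacent intervals: G3→B3 = major third; B3→D4 = minor third; D4→E4 = major second.
The smallest is D4 to E4, a major second (2 semitones).

major 2nd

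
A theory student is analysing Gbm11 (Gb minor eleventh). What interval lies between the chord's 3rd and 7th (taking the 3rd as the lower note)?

perfect fifth

Spelling the chord: Gb Bbb Db Fb Ab Cb.
3rd = Bbb; 7th = Fb.
From Bbb to Fb is 7 semitones, exactly the perfect fifth.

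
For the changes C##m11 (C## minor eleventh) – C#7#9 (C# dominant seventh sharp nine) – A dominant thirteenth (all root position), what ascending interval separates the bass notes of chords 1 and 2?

The roots are C## and C#.
C## up to C# is 11 semitones, a half step narrower than a perfect octave, so the interval is diminished.

d8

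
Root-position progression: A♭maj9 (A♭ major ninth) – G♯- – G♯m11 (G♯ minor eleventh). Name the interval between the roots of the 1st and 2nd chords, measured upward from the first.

augmented seventh

The roots are A♭ and G♯.
From A♭ to G♯: 12 semitones over a seventh = augmented.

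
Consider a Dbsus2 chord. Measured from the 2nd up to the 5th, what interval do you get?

perfect fourth

Spelling the chord: Db-Eb-Ab.
2nd = Eb; 5th = Ab.
Counting 4 letters and 5 half steps from Eb gives a perfect fourth.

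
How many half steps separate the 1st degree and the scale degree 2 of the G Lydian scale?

The scale is G A B C♯ D E F♯.
G up to A is a major second — 2 semitones.

2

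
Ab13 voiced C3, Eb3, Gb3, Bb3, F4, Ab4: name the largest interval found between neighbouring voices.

Adjacent intervals: C3→Eb3 = minor third; Eb3→Gb3 = minor third; Gb3→Bb3 = major third; Bb3→F4 = perfect fifth; F4→Ab4 = minor third.
The largest is Bb3 to F4, a perfect fifth (7 semitones).

perfect 5th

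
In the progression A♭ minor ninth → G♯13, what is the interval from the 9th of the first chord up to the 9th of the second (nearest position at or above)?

The 9th of A♭ minor ninth is B♭; the 9th of G♯13 is A♯.
B♭ up to A♯ is 12 semitones, a half step wider than a major seventh, so the interval is augmented.

augmented seventh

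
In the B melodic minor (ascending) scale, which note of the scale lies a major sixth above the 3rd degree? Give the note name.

B

The scale is B C♯ D E F♯ G♯ A♯.
The 3rd degree is D; a major sixth above that is B — scale degree 1.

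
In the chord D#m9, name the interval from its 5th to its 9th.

D# minor ninth is spelled D#–F#–A#–C#–E#.
That puts A# below E#.
Counting 5 letters and 7 half steps from A# gives a perfect fifth.

perfect fifth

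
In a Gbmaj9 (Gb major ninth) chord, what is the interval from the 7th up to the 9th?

minor third

The chord tones of Gb major ninth are Gb-Bb-Db-F-Ab.
The 7th is F and the 9th is Ab.
From F to Ab: 3 semitones over a third = minor.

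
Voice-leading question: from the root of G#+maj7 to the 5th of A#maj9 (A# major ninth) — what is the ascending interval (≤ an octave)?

G#+maj7 has G# as its root, and A#maj9 (A# major ninth) has E# as its 5th.
From G# to E# is 9 semitones, exactly the major sixth.

major sixth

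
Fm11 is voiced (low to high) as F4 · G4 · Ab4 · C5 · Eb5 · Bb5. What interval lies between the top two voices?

perfect fifth

Those voices are Eb5 and Bb5.
Counting 5 letters and 7 half steps from Eb gives a perfect fifth.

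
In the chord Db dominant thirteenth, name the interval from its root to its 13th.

The chord tones of Db dominant thirteenth are Db, F, Ab, Cb, Eb, Bb.
So we need the interval from Db up to Bb.
From Db to Bb is 21 semitones, exactly the major thirteenth.

major thirteenth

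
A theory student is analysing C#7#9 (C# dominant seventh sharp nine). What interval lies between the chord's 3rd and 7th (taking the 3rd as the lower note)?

The chord tones of C# dominant seventh sharp nine are C# E# G# B D##.
So we need the interval from E# up to B.
E# up to B is 6 semitones, a half step narrower than a perfect fifth, so the interval is diminished.
That tritone between 3rd and 7th is what gives the dominant seventh its pull toward resolution.

diminished fifth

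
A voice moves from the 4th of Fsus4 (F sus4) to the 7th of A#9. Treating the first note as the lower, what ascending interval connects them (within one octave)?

Fsus4 (F sus4) has Bb as its 4th, and A#9 has G# as its 7th.
6 letter names make it a sixth; at 10 semitones (a half step wider than major) the quality is augmented.

augmented 6th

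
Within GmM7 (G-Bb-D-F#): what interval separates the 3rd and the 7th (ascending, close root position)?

augmented fifth

3rd = Bb; 7th = F#.
From Bb to F#: 8 semitones over a fifth = augmented.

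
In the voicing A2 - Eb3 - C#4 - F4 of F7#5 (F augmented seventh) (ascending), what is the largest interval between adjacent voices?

Adjacent intervals: A2→Eb3 = diminished fifth; Eb3→C#4 = augmented sixth; C#4→F4 = diminished fourth.
The largest is Eb3 to C#4, an augmented sixth (10 semitones).

augmented sixth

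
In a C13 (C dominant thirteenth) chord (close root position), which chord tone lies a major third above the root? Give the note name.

E

Spelling the chord: C-E-G-Bb-D-A.
The root is C. A major third above C is E.
E is the chord's 3rd.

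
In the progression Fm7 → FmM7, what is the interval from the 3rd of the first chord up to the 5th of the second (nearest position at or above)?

The 3rd of Fm7 is Ab; the 5th of FmM7 is C.
Counting 3 letters and 4 half steps from Ab gives a major third.

major third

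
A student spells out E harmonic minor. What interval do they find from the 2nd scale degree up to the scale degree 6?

diminished fifth

The scale runs E F# G A B C D#.
That puts F# below C.
From F# to C: 6 semitones over a fifth = diminished.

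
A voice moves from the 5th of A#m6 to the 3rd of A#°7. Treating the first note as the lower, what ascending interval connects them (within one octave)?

minor 6th

A#m6 has E# as its 5th, and A#°7 has C# as its 3rd.
6 letter names make it a sixth; at 8 semitones (a half step narrower than major) the quality is minor.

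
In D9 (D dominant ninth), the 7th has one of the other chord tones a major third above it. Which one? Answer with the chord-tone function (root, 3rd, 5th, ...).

D9 (D dominant ninth) is spelled D F# A C E.
The 7th is C. A major third above C is E.
E is the chord's 9th.

9th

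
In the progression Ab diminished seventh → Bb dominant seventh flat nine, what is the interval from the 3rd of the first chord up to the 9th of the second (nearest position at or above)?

perfect 1st

The 3rd of Ab diminished seventh is Cb; the 9th of Bb dominant seventh flat nine is Cb.
Counting 1 letters and 0 half steps from Cb gives a perfect unison.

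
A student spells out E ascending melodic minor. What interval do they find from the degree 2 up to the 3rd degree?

minor second

E melodic minor: E F♯ G A B C♯ D♯.
Degree 2 = F♯; 3rd degree = G.
2 letter names make it a second; at 1 semitone (a half step narrower than major) the quality is minor.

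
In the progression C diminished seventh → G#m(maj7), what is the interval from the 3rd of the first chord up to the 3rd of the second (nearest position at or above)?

The 3rd of C diminished seventh is Eb; the 3rd of G#m(maj7) is B.
5 letter names make it a fifth; at 8 semitones (a half step wider than perfect) the quality is augmented.

augmented 5th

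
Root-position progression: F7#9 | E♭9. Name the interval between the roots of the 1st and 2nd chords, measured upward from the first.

minor seventh

The roots are F and E♭.
7 letter names make it a seventh; at 10 semitones (a half step narrower than major) the quality is minor.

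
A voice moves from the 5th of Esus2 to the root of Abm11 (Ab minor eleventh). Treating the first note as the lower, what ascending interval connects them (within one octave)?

diminished 7th

The 5th of Esus2 is B; the root of Abm11 (Ab minor eleventh) is Ab.
B up to Ab is 9 semitones, a whole step narrower than a major seventh, so the interval is diminished.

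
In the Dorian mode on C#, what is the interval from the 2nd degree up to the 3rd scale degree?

minor second

C# dorian: C# D# E F# G# A# B.
So we need the interval from D# up to E.
From D# to E: 1 semitone over a second = minor.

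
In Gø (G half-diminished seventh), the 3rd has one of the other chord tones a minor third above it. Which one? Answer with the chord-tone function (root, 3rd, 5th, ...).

5th

G half-diminished seventh is spelled G B♭ D♭ F.
The 3rd is B♭. A minor third above B♭ is D♭.
D♭ is the chord's 5th.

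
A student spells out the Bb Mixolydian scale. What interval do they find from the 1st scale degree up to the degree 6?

Bb mixolydian: Bb C D Eb F G Ab.
1st scale degree = Bb; 6th scale degree = G.
Bb up to G spans 6 letter names and 9 semitones — a major sixth.

M6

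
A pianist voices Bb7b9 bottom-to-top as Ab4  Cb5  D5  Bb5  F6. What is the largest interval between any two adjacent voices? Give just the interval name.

Adjacent intervals: Ab4→Cb5 = minor third; Cb5→D5 = augmented second; D5→Bb5 = minor sixth; Bb5→F6 = perfect fifth.
The largest is D5 to Bb5, a minor sixth (8 semitones).

minor sixth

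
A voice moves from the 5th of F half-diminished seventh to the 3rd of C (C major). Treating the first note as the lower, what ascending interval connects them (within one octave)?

augmented third

F half-diminished seventh has Cb as its 5th, and C (C major) has E as its 3rd.
3 letter names make it a third; at 5 semitones (a half step wider than major) the quality is augmented.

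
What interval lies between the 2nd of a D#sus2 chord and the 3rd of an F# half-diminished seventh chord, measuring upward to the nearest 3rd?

D#sus2 has E# as its 2nd, and F# half-diminished seventh has A as its 3rd.
E# up to A is 4 semitones, a half step narrower than a perfect fourth, so the interval is diminished.

diminished fourth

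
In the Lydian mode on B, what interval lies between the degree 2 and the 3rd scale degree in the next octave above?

The scale runs B C# D# E# F# G# A#.
The degree 2 is C# and the degree 3 (up an octave) is D#.
Counting 9 letters and 14 half steps from C# gives a major ninth.

M9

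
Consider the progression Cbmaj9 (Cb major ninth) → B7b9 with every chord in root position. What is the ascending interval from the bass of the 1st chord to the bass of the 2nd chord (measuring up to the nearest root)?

The roots are Cb and B.
7 letter names make it a seventh; at 12 semitones (a half step wider than major) the quality is augmented.

augmented seventh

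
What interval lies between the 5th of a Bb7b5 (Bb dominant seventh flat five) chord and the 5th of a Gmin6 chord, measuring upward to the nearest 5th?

The 5th of Bb7b5 (Bb dominant seventh flat five) is Fb; the 5th of Gmin6 is D.
6 letter names make it a sixth; at 10 semitones (a half step wider than major) the quality is augmented.

augmented 6th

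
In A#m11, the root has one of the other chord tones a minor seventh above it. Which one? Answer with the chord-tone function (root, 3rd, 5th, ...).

7th

A#m11 is spelled A#-C#-E#-G#-B#-D#.
The root is A#. A minor seventh above A# is G#.
G# is the chord's 7th.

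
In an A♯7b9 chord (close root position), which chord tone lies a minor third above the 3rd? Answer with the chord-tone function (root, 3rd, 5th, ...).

A♯7b9 is spelled A♯-C𝄪-E♯-G♯-B.
The 3rd is C𝄪. A minor third above C𝄪 is E♯.
E♯ is the chord's 5th.

5th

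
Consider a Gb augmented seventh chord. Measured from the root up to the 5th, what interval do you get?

augmented fifth

Gbaug7 is spelled Gb-Bb-D-Fb.
The root is Gb and the 5th is D.
From Gb to D: 8 semitones over a fifth = augmented.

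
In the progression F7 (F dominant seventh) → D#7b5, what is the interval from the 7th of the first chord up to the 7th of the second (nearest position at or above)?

The 7th of F7 (F dominant seventh) is Eb; the 7th of D#7b5 is C#.
Eb up to C# is 10 semitones, a half step wider than a major sixth, so the interval is augmented.

augmented 6th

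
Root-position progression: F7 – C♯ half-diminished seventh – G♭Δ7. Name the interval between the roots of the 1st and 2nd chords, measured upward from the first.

augmented 5th

The roots are F and C♯.
F up to C♯ is 8 semitones, a half step wider than a perfect fifth, so the interval is augmented.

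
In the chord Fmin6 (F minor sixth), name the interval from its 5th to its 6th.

Fm6: F–Ab–C–D.
So we need the interval from C up to D.
From C to D is 2 semitones, exactly the major second.

major 2nd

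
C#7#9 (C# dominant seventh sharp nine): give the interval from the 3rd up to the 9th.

major seventh

The chord tones of C#7#9 (C# dominant seventh sharp nine) are C# E# G# B D##.
That puts E# below D##.
From E# to D## is 11 semitones, exactly the major seventh.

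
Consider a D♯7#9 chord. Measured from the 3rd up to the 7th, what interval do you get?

D♯ dominant seventh sharp nine is spelled D♯-F𝄪-A♯-C♯-E𝄪.
So we need the interval from F𝄪 up to C♯.
F𝄪 up to C♯ is 6 semitones, a half step narrower than a perfect fifth, so the interval is diminished.

d5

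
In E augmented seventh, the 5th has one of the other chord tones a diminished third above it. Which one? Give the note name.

E augmented seventh: E, G♯, B♯, D.
The 5th is B♯. A diminished third above B♯ is D.
D is the chord's 7th.

D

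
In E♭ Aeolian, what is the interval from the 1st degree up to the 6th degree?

minor sixth

Spelling E♭ Aeolian: E♭ F G♭ A♭ B♭ C♭ D♭.
So we need the interval from E♭ up to C♭.
E♭ up to C♭ is 8 semitones, a half step narrower than a major sixth, so the interval is minor.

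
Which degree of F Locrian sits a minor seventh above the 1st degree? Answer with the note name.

Eb

The scale is F Gb Ab Bb Cb Db Eb.
The 1st degree is F; a minor seventh above that is Eb — scale degree 7.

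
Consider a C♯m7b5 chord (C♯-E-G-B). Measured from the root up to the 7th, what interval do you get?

Root = C♯; 7th = B.
From C♯ to B: 10 semitones over a seventh = minor.

minor 7th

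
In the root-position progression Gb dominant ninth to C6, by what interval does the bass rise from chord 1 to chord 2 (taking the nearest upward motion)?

The roots are Gb and C.
Gb up to C is 6 semitones, a half step wider than a perfect fourth, so the interval is augmented.

augmented fourth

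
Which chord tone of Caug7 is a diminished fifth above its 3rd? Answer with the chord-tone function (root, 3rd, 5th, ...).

7th

Spelling the chord: C E G# Bb.
The 3rd is E. A diminished fifth above E is Bb.
Bb is the chord's 7th.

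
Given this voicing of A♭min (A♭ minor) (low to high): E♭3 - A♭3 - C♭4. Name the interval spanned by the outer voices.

The outer voices are E♭3 and C♭4.
E♭ up to C♭ is 8 semitones, a half step narrower than a major sixth, so the interval is minor.

minor 6th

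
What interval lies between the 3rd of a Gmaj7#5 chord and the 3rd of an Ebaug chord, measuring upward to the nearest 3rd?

Gmaj7#5 has B as its 3rd, and Ebaug has G as its 3rd.
B up to G is 8 semitones, a half step narrower than a major sixth, so the interval is minor.

m6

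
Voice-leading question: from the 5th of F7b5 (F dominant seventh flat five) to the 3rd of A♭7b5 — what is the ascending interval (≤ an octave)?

The 5th of F7b5 (F dominant seventh flat five) is C♭; the 3rd of A♭7b5 is C.
C♭ up to C is 1 semitone, a half step wider than a perfect unison, so the interval is augmented.

augmented unison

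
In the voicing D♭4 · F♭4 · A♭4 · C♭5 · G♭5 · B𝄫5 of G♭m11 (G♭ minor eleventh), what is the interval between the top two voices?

minor 3rd

Those voices are G♭5 and B𝄫5.
3 letter names make it a third; at 3 semitones (a half step narrower than major) the quality is minor.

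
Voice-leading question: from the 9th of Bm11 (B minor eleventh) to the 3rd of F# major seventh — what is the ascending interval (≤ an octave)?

M6

The 9th of Bm11 (B minor eleventh) is C#; the 3rd of F# major seventh is A#.
C# up to A# spans 6 letter names and 9 semitones — a major sixth.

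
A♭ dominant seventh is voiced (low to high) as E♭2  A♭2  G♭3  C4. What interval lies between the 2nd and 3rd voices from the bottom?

minor 7th

Those voices are A♭2 and G♭3.
7 letter names make it a seventh; at 10 semitones (a half step narrower than major) the quality is minor.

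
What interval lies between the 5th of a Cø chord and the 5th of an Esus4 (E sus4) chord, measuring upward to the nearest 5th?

Cø has Gb as its 5th, and Esus4 (E sus4) has B as its 5th.
From Gb to B: 5 semitones over a third = augmented.

augmented third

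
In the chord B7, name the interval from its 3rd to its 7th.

B7 is spelled B–D♯–F♯–A.
The 3rd is D♯ and the 7th is A.
From D♯ to A: 6 semitones over a fifth = diminished.

diminished 5th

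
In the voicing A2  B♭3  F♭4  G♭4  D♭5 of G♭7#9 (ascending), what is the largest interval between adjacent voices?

minor ninth

Adjacent intervals: A2→B♭3 = minor ninth; B♭3→F♭4 = diminished fifth; F♭4→G♭4 = major second; G♭4→D♭5 = perfect fifth.
The largest is A2 to B♭3, a minor ninth (13 semitones).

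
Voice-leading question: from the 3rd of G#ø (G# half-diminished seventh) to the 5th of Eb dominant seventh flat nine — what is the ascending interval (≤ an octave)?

diminished octave

The 3rd of G#ø (G# half-diminished seventh) is B; the 5th of Eb dominant seventh flat nine is Bb.
From B to Bb: 11 semitones over an octave = diminished.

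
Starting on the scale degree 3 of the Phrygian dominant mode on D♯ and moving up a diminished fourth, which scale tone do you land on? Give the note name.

B

The scale is D♯ E F𝄪 G♯ A♯ B C♯.
The scale degree 3 is F𝄪; a diminished fourth above that is B — scale degree 6.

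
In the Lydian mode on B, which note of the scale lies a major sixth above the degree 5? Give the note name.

The scale is B C♯ D♯ E♯ F♯ G♯ A♯.
The degree 5 is F♯; a major sixth above that is D♯ — scale degree 3.

D#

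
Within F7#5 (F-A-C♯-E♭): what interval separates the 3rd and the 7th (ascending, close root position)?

3rd = A; 7th = E♭.
From A to E♭: 6 semitones over a fifth = diminished.
That tritone between 3rd and 7th is what gives the dominant seventh its pull toward resolution.

diminished fifth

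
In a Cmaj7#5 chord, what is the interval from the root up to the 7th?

C+maj7: C–E–G♯–B.
The root is C and the 7th is B.
C up to B spans 7 letter names and 11 semitones — a major seventh.

major seventh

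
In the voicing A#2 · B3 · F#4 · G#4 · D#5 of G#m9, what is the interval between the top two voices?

perfect 5th

Those voices are G#4 and D#5.
From G# to D# is 7 semitones, exactly the perfect fifth.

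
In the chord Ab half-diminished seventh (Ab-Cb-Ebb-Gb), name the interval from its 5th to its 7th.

5th = Ebb; 7th = Gb.
Ebb up to Gb spans 3 letter names and 4 semitones — a major third.

major 3rd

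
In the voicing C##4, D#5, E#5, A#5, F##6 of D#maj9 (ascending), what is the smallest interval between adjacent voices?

Adjacent intervals: C##4→D#5 = minor ninth; D#5→E#5 = major second; E#5→A#5 = perfect fourth; A#5→F##6 = major sixth.
The smallest is D#5 to E#5, a major second (2 semitones).

M2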